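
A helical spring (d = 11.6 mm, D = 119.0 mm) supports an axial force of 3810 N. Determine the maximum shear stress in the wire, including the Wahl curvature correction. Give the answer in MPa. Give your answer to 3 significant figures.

844 MPa

Spring index C = D/d = 119.0/11.6 = 10.2586
K_W = (4C−1)/(4C−4) + 0.615/C = 40.034/37.034 + 0.0599 = 1.1410
τ₀ = 8FD/(πd³) = 8·3810·119.0/(π·11.6³) = 3.62712e+06/4903.7 = 739.67 MPa
τ_max = K·τ₀ = 1.1410 × 739.67 = 843.93 MPa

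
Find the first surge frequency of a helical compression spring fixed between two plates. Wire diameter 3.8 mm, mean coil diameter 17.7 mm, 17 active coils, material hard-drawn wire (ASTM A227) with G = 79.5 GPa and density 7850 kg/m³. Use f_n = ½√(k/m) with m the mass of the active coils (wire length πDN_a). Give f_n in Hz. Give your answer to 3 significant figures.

256 Hz

k = Gd⁴/(8D³N_a) = (79.5×10³)(3.8⁴)/(8·17.7³·17) = 21.981 N/mm = 21981 N/m
Wire length L = πDN_a = π·17.7·17 = 945.31 mm
m = ρ·(πd²/4)·L = 7850 × 11.341×10⁻⁶ m² × 0.94531 m = 0.084159 kg
f_n = ½√(k/m) = 0.5·√(21981/0.084159) = 0.5·√(2.6118e+05) = 255.53 Hz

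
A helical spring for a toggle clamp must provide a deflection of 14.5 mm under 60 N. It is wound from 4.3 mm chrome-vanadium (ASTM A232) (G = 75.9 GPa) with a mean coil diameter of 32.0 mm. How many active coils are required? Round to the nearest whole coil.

24

Required rate k = F/δ = 60/14.5 = 4.1379 N/mm
N_a = Gd⁴/(8D³k) = (75.9×10³ × 4.3⁴)/(8 × 32.0³ × 4.1379)
    = 2.59487e+07 / 1.08473e+06 = 23.92 → 24 coils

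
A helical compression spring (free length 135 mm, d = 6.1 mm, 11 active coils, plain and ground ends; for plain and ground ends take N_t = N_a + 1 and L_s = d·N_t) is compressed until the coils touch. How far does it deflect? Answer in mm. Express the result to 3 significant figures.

61.8 mm

N_t = 12; L_s = 6.1·12 = 73.2 mm
δ_solid = L₀ − L_s = 135 − 73.2 = 61.8 mm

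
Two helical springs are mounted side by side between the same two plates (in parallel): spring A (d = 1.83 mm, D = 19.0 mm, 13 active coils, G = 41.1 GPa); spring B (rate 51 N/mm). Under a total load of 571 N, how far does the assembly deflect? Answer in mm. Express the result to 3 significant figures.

k_A = Gd⁴/(8D³N_a) = (41.1×10³)(1.83⁴)/(8·19.0³·13) = 0.64618 N/mm
Parallel: k_eq = 0.64618 + 51 = 51.646 N/mm
δ = F/k_eq = 571/51.646 = 11.056 mm

11.1 mm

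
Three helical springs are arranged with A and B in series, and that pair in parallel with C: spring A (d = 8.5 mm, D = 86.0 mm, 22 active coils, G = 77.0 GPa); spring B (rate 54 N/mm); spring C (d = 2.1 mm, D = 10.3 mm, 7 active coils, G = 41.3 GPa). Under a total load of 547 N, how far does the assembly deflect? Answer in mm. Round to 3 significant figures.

33.2 mm

k_A = Gd⁴/(8D³N_a) = (77.0×10³)(8.5⁴)/(8·86.0³·22) = 3.5905 N/mm
k_C = Gd⁴/(8D³N_a) = (41.3×10³)(2.1⁴)/(8·10.3³·7) = 13.126 N/mm
Springs A,B series: k_AB = 1/(1/3.5905+1/54) = 3.3667 N/mm; parallel with C: k_eq = 3.3667+13.126 = 16.493 N/mm
δ = F/k_eq = 547/16.493 = 33.167 mm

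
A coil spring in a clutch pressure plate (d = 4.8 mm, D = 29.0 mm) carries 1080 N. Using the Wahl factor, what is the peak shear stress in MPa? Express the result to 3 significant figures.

Spring index C = D/d = 29.0/4.8 = 6.0417
K_W = (4C−1)/(4C−4) + 0.615/C = 23.167/20.167 + 0.1018 = 1.2506
τ₀ = 8FD/(πd³) = 8·1080·29.0/(π·4.8³) = 250560/347.44 = 721.17 MPa
τ_max = K·τ₀ = 1.2506 × 721.17 = 901.86 MPa

902 MPa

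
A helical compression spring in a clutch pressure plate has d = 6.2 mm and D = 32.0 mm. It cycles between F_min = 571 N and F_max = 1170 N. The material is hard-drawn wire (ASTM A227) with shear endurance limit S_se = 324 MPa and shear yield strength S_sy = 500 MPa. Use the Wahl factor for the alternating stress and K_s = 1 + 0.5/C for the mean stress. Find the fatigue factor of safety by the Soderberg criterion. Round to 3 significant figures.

C = D/d = 32.0/6.2 = 5.1613; K_W = (4C−1)/(4C−4)+0.615/C = 1.2994; K_s = 1+0.5/C = 1.0969
F_a = (F_max−F_min)/2 = 299.5 N; F_m = (F_max+F_min)/2 = 870.5 N
τ_a = K_W·8F_aD/(πd³) = 1.2994 × 102.4 = 133.06 MPa
τ_m = K_s·8F_mD/(πd³) = 1.0969 × 297.63 = 326.47 MPa
Soderberg: 1/n_f = τ_a/S_se + τ_m/S_sy = 133.06/324 + 326.47/500 = 0.41068 + 0.65294 = 1.0636
n_f = 1/1.0636 = 0.9402

0.940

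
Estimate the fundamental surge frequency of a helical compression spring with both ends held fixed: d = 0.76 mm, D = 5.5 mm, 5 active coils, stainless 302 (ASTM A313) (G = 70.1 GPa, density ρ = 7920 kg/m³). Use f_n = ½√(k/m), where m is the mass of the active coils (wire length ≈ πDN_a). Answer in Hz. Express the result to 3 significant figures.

1680 Hz

k = Gd⁴/(8D³N_a) = (70.1×10³)(0.76⁴)/(8·5.5³·5) = 3.5142 N/mm = 3514.2 N/m
Wire length L = πDN_a = π·5.5·5 = 86.394 mm
m = ρ·(πd²/4)·L = 7920 × 0.45365×10⁻⁶ m² × 0.086394 m = 0.0003104 kg
f_n = ½√(k/m) = 0.5·√(3514.2/0.0003104) = 0.5·√(1.1321e+07) = 1682.4 Hz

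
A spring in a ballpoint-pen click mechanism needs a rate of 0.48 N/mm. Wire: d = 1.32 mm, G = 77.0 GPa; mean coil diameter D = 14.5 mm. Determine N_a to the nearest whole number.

N_a = Gd⁴/(8D³k) = (77.0×10³ × 1.32⁴)/(8 × 14.5³ × 0.48)
    = 233769 / 11706.7 = 19.97 → 20 coils

20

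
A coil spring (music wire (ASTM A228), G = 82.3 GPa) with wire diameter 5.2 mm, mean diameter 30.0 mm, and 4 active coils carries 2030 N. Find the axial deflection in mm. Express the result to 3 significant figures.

k = Gd⁴/(8D³N_a) = (82.3×10³)(5.2⁴)/(8·30.0³·4) = 69.647 N/mm
δ = F/k = 2030 / 69.647 = 29.147 mm

29.1 mm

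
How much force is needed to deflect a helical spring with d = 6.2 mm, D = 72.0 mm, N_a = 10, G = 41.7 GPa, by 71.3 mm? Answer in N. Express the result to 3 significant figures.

147 N

k = Gd⁴/(8D³N_a) = (41.7×10³)(6.2⁴)/(8·72.0³·10) = 2.0636 N/mm
F = k·δ = 2.0636 × 71.3 = 147.13 N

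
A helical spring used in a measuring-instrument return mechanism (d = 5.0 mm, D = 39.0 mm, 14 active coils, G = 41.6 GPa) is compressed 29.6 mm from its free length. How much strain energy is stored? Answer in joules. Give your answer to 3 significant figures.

1.71 J

k = Gd⁴/(8D³N_a) = (41.6×10³)(5.0⁴)/(8·39.0³·14) = 3.9135 N/mm
U = ½kδ² = 0.5 × 3.9135 × 29.6² = 1714.4 N·mm = 1.7144 J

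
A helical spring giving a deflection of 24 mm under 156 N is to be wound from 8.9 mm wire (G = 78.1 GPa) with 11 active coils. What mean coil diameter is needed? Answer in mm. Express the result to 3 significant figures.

Required rate k = F/δ = 156/24 = 6.5 N/mm
D = (Gd⁴/(8N_a·k))^(1/3) = (78.1×10³·8.9⁴/(8·11·6.5))^(1/3)
  = (856673)^(1/3) = 94.9741 mm

95.0 mm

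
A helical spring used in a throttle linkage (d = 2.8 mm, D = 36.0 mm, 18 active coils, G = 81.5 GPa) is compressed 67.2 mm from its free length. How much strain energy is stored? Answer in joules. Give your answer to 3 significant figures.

1.68 J

k = Gd⁴/(8D³N_a) = (81.5×10³)(2.8⁴)/(8·36.0³·18) = 0.74562 N/mm
U = ½kδ² = 0.5 × 0.74562 × 67.2² = 1683.6 N·mm = 1.6836 J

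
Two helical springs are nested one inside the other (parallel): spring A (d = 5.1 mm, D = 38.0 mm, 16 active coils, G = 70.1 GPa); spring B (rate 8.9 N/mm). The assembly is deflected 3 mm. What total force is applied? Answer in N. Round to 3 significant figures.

47.0 N

k_A = Gd⁴/(8D³N_a) = (70.1×10³)(5.1⁴)/(8·38.0³·16) = 6.7521 N/mm
Parallel: k_eq = 6.7521 + 8.9 = 15.652 N/mm
F = k_eq·δ = 15.652·3 = 46.956 N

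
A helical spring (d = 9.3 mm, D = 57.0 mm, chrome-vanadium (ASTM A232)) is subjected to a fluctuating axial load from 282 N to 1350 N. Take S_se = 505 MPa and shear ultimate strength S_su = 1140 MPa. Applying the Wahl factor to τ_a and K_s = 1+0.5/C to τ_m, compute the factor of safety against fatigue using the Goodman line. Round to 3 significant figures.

2.65

C = D/d = 57.0/9.3 = 6.1290; K_W = (4C−1)/(4C−4)+0.615/C = 1.2466; K_s = 1+0.5/C = 1.0816
F_a = (F_max−F_min)/2 = 534 N; F_m = (F_max+F_min)/2 = 816 N
τ_a = K_W·8F_aD/(πd³) = 1.2466 × 96.362 = 120.12 MPa
τ_m = K_s·8F_mD/(πd³) = 1.0816 × 147.25 = 159.26 MPa
Goodman: 1/n_f = τ_a/S_se + τ_m/S_su = 120.12/505 + 159.26/1140 = 0.23787 + 0.13970 = 0.37757
n_f = 1/0.37757 = 2.649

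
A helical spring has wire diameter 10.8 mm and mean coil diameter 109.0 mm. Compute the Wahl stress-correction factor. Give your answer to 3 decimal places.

1.143

C = D/d = 109.0/10.8 = 10.0926
K_W = (4C−1)/(4C−4) + 0.615/C = 39.370/36.370 + 0.0609 = 1.1434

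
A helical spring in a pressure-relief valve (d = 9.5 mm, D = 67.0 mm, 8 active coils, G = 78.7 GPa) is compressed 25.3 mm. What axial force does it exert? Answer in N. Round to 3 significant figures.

843 N

k = Gd⁴/(8D³N_a) = (78.7×10³)(9.5⁴)/(8·67.0³·8) = 33.302 N/mm
F = k·δ = 33.302 × 25.3 = 842.53 N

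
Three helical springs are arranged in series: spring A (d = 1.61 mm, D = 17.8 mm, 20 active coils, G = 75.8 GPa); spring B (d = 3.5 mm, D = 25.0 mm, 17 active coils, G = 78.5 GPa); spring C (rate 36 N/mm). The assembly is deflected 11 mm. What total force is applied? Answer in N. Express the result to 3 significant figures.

k_A = Gd⁴/(8D³N_a) = (75.8×10³)(1.61⁴)/(8·17.8³·20) = 0.56441 N/mm
k_B = Gd⁴/(8D³N_a) = (78.5×10³)(3.5⁴)/(8·25.0³·17) = 5.5435 N/mm
Series: 1/k_eq = 1/0.56441 + 1/5.5435 + 1/36 = 1.9799; k_eq = 0.50507 N/mm
F = k_eq·δ = 0.50507·11 = 5.5557 N

5.56 N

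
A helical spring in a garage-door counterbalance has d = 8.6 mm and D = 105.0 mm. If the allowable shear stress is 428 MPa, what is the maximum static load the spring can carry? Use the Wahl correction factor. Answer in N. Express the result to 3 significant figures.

911 N

C = D/d = 105.0/8.6 = 12.2093
K_W = (4C−1)/(4C−4) + 0.615/C = 47.837/44.837 + 0.0504 = 1.1173
τ_max = K·8FD/(πd³) → F_max = τ_allow·πd³/(8DK)
F_max = 428·π·8.6³/(8·105.0·1.1173) = 8.5524e+05/938.52 = 911.27 N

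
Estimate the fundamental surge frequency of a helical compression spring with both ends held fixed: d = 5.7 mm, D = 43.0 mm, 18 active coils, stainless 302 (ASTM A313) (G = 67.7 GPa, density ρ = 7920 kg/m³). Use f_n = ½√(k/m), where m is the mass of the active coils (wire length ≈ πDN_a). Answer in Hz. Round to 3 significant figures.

56.4 Hz

k = Gd⁴/(8D³N_a) = (67.7×10³)(5.7⁴)/(8·43.0³·18) = 6.2419 N/mm = 6241.9 N/m
Wire length L = πDN_a = π·43.0·18 = 2431.6 mm
m = ρ·(πd²/4)·L = 7920 × 25.518×10⁻⁶ m² × 2.4316 m = 0.49142 kg
f_n = ½√(k/m) = 0.5·√(6241.9/0.49142) = 0.5·√(12702) = 56.351 Hz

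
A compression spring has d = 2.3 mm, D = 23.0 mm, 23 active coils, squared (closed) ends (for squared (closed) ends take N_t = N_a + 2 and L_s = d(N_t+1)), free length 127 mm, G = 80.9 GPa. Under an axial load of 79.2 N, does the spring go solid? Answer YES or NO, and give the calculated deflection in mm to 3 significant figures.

k = Gd⁴/(8D³N_a) = (80.9×10³)(2.3⁴)/(8·23.0³·23) = 1.0112 N/mm
N_t = 25; L_s = 2.3·26 = 59.8 mm; δ_solid = L₀ − L_s = 127 − 59.8 = 67.2 mm
δ = F/k = 79.2/1.0112 = 78.319 mm
δ ≥ δ_solid → spring goes solid

YES, δ = 78.3 mm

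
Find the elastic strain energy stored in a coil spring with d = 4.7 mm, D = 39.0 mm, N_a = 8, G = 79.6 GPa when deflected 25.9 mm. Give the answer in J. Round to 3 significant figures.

k = Gd⁴/(8D³N_a) = (79.6×10³)(4.7⁴)/(8·39.0³·8) = 10.231 N/mm
U = ½kδ² = 0.5 × 10.231 × 25.9² = 3431.6 N·mm = 3.4316 J

3.43 J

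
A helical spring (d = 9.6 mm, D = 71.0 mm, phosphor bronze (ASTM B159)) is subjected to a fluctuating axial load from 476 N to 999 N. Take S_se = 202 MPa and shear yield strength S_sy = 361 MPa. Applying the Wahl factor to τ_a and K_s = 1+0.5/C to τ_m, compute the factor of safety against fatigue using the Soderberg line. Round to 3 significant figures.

C = D/d = 71.0/9.6 = 7.3958; K_W = (4C−1)/(4C−4)+0.615/C = 1.2004; K_s = 1+0.5/C = 1.0676
F_a = (F_max−F_min)/2 = 261.5 N; F_m = (F_max+F_min)/2 = 737.5 N
τ_a = K_W·8F_aD/(πd³) = 1.2004 × 53.439 = 64.149 MPa
τ_m = K_s·8F_mD/(πd³) = 1.0676 × 150.71 = 160.9 MPa
Soderberg: 1/n_f = τ_a/S_se + τ_m/S_sy = 64.149/202 + 160.9/361 = 0.31757 + 0.44571 = 0.76328
n_f = 1/0.76328 = 1.31

1.31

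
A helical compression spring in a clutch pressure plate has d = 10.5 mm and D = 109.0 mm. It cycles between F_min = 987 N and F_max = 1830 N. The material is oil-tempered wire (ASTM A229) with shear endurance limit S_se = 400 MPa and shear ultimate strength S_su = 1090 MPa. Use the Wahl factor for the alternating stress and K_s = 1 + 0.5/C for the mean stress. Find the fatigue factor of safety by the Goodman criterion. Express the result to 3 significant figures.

1.63

C = D/d = 109.0/10.5 = 10.3810; K_W = (4C−1)/(4C−4)+0.615/C = 1.1392; K_s = 1+0.5/C = 1.0482
F_a = (F_max−F_min)/2 = 421.5 N; F_m = (F_max+F_min)/2 = 1408.5 N
τ_a = K_W·8F_aD/(πd³) = 1.1392 × 101.06 = 115.13 MPa
τ_m = K_s·8F_mD/(πd³) = 1.0482 × 337.72 = 353.99 MPa
Goodman: 1/n_f = τ_a/S_se + τ_m/S_su = 115.13/400 + 353.99/1090 = 0.28783 + 0.32476 = 0.61259
n_f = 1/0.61259 = 1.632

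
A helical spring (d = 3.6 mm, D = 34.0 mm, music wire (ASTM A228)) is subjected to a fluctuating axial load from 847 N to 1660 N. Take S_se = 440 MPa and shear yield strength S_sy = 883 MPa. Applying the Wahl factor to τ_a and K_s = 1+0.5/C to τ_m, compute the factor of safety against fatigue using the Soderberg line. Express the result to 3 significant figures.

0.210

C = D/d = 34.0/3.6 = 9.4444; K_W = (4C−1)/(4C−4)+0.615/C = 1.1539; K_s = 1+0.5/C = 1.0529
F_a = (F_max−F_min)/2 = 406.5 N; F_m = (F_max+F_min)/2 = 1253.5 N
τ_a = K_W·8F_aD/(πd³) = 1.1539 × 754.35 = 870.47 MPa
τ_m = K_s·8F_mD/(πd³) = 1.0529 × 2326.1 = 2449.3 MPa
Soderberg: 1/n_f = τ_a/S_se + τ_m/S_sy = 870.47/440 + 2449.3/883 = 1.97834 + 2.77383 = 4.7522
n_f = 1/4.7522 = 0.2104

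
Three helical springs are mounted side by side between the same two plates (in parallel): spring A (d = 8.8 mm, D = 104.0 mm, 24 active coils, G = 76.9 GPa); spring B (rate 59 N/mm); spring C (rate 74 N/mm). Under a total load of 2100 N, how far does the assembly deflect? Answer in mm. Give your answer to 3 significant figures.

15.5 mm

k_A = Gd⁴/(8D³N_a) = (76.9×10³)(8.8⁴)/(8·104.0³·24) = 2.1353 N/mm
Parallel: k_eq = 2.1353 + 59 + 74 = 135.14 N/mm
δ = F/k_eq = 2100/135.14 = 15.54 mm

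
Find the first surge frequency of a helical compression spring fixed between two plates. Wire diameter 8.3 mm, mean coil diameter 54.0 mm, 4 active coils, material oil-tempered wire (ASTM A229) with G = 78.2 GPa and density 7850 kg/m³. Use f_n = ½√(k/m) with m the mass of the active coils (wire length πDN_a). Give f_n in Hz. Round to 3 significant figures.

253 Hz

k = Gd⁴/(8D³N_a) = (78.2×10³)(8.3⁴)/(8·54.0³·4) = 73.653 N/mm = 73653 N/m
Wire length L = πDN_a = π·54.0·4 = 678.58 mm
m = ρ·(πd²/4)·L = 7850 × 54.106×10⁻⁶ m² × 0.67858 m = 0.28822 kg
f_n = ½√(k/m) = 0.5·√(73653/0.28822) = 0.5·√(2.5555e+05) = 252.76 Hz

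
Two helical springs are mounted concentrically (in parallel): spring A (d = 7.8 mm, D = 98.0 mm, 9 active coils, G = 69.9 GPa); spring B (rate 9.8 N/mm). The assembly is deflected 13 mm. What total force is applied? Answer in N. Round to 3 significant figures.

177 N

k_A = Gd⁴/(8D³N_a) = (69.9×10³)(7.8⁴)/(8·98.0³·9) = 3.8181 N/mm
Parallel: k_eq = 3.8181 + 9.8 = 13.618 N/mm
F = k_eq·δ = 13.618·13 = 177.04 N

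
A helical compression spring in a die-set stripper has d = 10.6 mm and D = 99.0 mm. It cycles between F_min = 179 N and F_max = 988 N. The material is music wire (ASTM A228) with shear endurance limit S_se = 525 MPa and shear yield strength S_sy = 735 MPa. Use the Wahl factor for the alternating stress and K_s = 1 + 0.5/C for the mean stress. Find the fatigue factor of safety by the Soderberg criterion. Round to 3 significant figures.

2.74

C = D/d = 99.0/10.6 = 9.3396; K_W = (4C−1)/(4C−4)+0.615/C = 1.1558; K_s = 1+0.5/C = 1.0535
F_a = (F_max−F_min)/2 = 404.5 N; F_m = (F_max+F_min)/2 = 583.5 N
τ_a = K_W·8F_aD/(πd³) = 1.1558 × 85.62 = 98.958 MPa
τ_m = K_s·8F_mD/(πd³) = 1.0535 × 123.51 = 130.12 MPa
Soderberg: 1/n_f = τ_a/S_se + τ_m/S_sy = 98.958/525 + 130.12/735 = 0.18849 + 0.17704 = 0.36553
n_f = 1/0.36553 = 2.736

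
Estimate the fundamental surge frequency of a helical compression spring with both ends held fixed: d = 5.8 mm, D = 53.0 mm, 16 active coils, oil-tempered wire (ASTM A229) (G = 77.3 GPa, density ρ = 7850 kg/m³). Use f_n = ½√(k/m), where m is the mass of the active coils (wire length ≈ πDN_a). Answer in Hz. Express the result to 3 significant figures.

k = Gd⁴/(8D³N_a) = (77.3×10³)(5.8⁴)/(8·53.0³·16) = 4.5904 N/mm = 4590.4 N/m
Wire length L = πDN_a = π·53.0·16 = 2664.1 mm
m = ρ·(πd²/4)·L = 7850 × 26.421×10⁻⁶ m² × 2.6641 m = 0.55254 kg
f_n = ½√(k/m) = 0.5·√(4590.4/0.55254) = 0.5·√(8307.9) = 45.574 Hz

45.6 Hz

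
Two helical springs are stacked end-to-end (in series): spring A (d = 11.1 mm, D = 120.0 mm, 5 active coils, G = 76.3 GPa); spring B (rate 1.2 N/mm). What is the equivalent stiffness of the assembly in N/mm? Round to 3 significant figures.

1.12 N/mm

k_A = Gd⁴/(8D³N_a) = (76.3×10³)(11.1⁴)/(8·120.0³·5) = 16.758 N/mm
Series: 1/k_eq = 1/16.758 + 1/1.2 = 0.89301; k_eq = 1.1198 N/mm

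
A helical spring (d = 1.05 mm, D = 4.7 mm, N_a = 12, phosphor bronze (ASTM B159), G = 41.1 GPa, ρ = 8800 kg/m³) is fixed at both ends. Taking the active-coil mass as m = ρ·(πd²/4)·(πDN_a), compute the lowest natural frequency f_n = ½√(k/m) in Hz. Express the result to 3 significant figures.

963 Hz

k = Gd⁴/(8D³N_a) = (41.1×10³)(1.05⁴)/(8·4.7³·12) = 5.0123 N/mm = 5012.3 N/m
Wire length L = πDN_a = π·4.7·12 = 177.19 mm
m = ρ·(πd²/4)·L = 8800 × 0.8659×10⁻⁶ m² × 0.17719 m = 0.0013501 kg
f_n = ½√(k/m) = 0.5·√(5012.3/0.0013501) = 0.5·√(3.7124e+06) = 963.38 Hz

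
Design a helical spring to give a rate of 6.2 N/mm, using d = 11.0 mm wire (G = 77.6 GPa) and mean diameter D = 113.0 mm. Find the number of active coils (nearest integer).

16

N_a = Gd⁴/(8D³k) = (77.6×10³ × 11.0⁴)/(8 × 113.0³ × 6.2)
    = 1.13614e+09 / 7.15677e+07 = 15.88 → 16 coils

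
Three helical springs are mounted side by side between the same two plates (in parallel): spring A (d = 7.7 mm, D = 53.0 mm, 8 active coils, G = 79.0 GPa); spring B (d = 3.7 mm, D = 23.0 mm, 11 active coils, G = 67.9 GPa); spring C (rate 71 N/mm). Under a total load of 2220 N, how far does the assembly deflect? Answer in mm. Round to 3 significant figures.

k_A = Gd⁴/(8D³N_a) = (79.0×10³)(7.7⁴)/(8·53.0³·8) = 29.146 N/mm
k_B = Gd⁴/(8D³N_a) = (67.9×10³)(3.7⁴)/(8·23.0³·11) = 11.885 N/mm
Parallel: k_eq = 29.146 + 11.885 + 71 = 112.03 N/mm
δ = F/k_eq = 2220/112.03 = 19.816 mm

19.8 mm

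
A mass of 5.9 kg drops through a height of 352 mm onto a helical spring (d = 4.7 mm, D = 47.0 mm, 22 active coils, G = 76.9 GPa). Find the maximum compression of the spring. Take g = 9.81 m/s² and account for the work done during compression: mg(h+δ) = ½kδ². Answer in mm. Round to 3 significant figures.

172 mm

k = Gd⁴/(8D³N_a) = (76.9×10³)(4.7⁴)/(8·47.0³·22) = 2.0536 N/mm
W = mg = 5.9 × 9.81 = 57.879 N
½kδ² − Wδ − Wh = 0 → δ = (W + √(W² + 2kWh))/k
δ = (57.879 + √(3350 + 83676.8))/2.0536 = (57.879 + 295)/2.0536 = 171.84 mm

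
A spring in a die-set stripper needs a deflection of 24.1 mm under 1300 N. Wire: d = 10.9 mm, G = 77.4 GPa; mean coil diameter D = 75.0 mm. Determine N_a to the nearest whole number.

Required rate k = F/δ = 1300/24.1 = 53.942 N/mm
N_a = Gd⁴/(8D³k) = (77.4×10³ × 10.9⁴)/(8 × 75.0³ × 53.942)
    = 1.09256e+09 / 1.82054e+08 = 6.001 → 6 coils

6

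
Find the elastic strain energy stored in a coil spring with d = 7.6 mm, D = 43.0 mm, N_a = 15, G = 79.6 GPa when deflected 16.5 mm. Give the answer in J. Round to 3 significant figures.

k = Gd⁴/(8D³N_a) = (79.6×10³)(7.6⁴)/(8·43.0³·15) = 27.834 N/mm
U = ½kδ² = 0.5 × 27.834 × 16.5² = 3788.9 N·mm = 3.7889 J

3.79 J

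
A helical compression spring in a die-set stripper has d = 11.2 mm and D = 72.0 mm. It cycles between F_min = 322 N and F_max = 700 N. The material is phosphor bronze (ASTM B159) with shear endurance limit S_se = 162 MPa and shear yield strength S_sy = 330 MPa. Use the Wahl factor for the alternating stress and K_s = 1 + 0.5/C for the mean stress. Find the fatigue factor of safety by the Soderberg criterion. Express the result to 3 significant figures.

2.47

C = D/d = 72.0/11.2 = 6.4286; K_W = (4C−1)/(4C−4)+0.615/C = 1.2338; K_s = 1+0.5/C = 1.0778
F_a = (F_max−F_min)/2 = 189 N; F_m = (F_max+F_min)/2 = 511 N
τ_a = K_W·8F_aD/(πd³) = 1.2338 × 24.665 = 30.432 MPa
τ_m = K_s·8F_mD/(πd³) = 1.0778 × 66.687 = 71.873 MPa
Soderberg: 1/n_f = τ_a/S_se + τ_m/S_sy = 30.432/162 + 71.873/330 = 0.18785 + 0.21780 = 0.40565
n_f = 1/0.40565 = 2.465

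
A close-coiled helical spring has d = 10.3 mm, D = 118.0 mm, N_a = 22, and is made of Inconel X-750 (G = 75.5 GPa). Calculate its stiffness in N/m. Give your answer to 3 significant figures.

2940 N/m

k = Gd⁴/(8D³N_a) = (75.5×10³ × 10.3⁴) / (8 × 118.0³ × 22)
  = 8.49759e+08 / 2.89174e+08 = 2.9386 N/mm = 2938.6 N/m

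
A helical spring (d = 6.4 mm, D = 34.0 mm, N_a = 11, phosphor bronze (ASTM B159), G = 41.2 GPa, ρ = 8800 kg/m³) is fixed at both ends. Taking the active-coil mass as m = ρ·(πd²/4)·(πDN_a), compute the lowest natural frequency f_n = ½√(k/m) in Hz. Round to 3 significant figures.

123 Hz

k = Gd⁴/(8D³N_a) = (41.2×10³)(6.4⁴)/(8·34.0³·11) = 19.985 N/mm = 19985 N/m
Wire length L = πDN_a = π·34.0·11 = 1175 mm
m = ρ·(πd²/4)·L = 8800 × 32.17×10⁻⁶ m² × 1.175 m = 0.33262 kg
f_n = ½√(k/m) = 0.5·√(19985/0.33262) = 0.5·√(60082) = 122.56 Hz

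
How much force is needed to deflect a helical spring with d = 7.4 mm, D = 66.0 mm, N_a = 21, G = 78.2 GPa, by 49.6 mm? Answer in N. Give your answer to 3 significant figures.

241 N

k = Gd⁴/(8D³N_a) = (78.2×10³)(7.4⁴)/(8·66.0³·21) = 4.855 N/mm
F = k·δ = 4.855 × 49.6 = 240.81 N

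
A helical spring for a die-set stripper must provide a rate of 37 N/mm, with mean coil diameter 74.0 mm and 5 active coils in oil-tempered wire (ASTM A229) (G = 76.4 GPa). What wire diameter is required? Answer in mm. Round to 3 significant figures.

9.41 mm

d = (8D³N_a·k / G)^(1/4) = (8·74.0³·5·37 / (76.4×10³))^0.25
  = (7849.9)^0.25 = 9.4127 mm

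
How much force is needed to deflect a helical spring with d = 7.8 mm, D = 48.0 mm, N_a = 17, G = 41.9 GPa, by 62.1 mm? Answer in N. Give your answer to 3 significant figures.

640 N

k = Gd⁴/(8D³N_a) = (41.9×10³)(7.8⁴)/(8·48.0³·17) = 10.312 N/mm
F = k·δ = 10.312 × 62.1 = 640.36 N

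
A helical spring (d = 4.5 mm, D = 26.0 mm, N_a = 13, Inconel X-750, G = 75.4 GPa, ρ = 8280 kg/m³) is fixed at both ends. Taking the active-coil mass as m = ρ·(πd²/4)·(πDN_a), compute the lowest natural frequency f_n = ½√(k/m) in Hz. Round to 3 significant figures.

k = Gd⁴/(8D³N_a) = (75.4×10³)(4.5⁴)/(8·26.0³·13) = 16.915 N/mm = 16915 N/m
Wire length L = πDN_a = π·26.0·13 = 1061.9 mm
m = ρ·(πd²/4)·L = 8280 × 15.904×10⁻⁶ m² × 1.0619 m = 0.13983 kg
f_n = ½√(k/m) = 0.5·√(16915/0.13983) = 0.5·√(1.2096e+05) = 173.9 Hz

174 Hz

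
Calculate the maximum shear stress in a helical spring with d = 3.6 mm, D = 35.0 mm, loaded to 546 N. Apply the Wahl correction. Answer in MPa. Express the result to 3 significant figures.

Spring index C = D/d = 35.0/3.6 = 9.7222
K_W = (4C−1)/(4C−4) + 0.615/C = 37.889/34.889 + 0.0633 = 1.1492
τ₀ = 8FD/(πd³) = 8·546·35.0/(π·3.6³) = 152880/146.57 = 1043 MPa
τ_max = K·τ₀ = 1.1492 × 1043 = 1198.7 MPa

1200 MPa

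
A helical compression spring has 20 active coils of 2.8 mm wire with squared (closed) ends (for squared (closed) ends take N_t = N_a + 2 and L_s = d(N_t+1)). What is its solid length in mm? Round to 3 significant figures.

64.4 mm

squared (closed) ends: N_t = N_a + 2 = 20 + 2 = 22
L_s = d·(N_t+1) = 2.8 × 23 = 64.4 mm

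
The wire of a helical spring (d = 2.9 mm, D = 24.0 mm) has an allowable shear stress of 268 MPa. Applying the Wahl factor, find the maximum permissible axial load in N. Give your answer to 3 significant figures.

90.8 N

C = D/d = 24.0/2.9 = 8.2759
K_W = (4C−1)/(4C−4) + 0.615/C = 32.103/29.103 + 0.0743 = 1.1774
τ_max = K·8FD/(πd³) → F_max = τ_allow·πd³/(8DK)
F_max = 268·π·2.9³/(8·24.0·1.1774) = 20534/226.06 = 90.836 N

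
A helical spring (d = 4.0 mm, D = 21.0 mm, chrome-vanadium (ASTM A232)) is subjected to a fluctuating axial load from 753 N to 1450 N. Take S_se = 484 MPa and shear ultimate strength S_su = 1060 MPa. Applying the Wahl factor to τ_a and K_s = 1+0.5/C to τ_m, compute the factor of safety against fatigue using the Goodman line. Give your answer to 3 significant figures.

C = D/d = 21.0/4.0 = 5.2500; K_W = (4C−1)/(4C−4)+0.615/C = 1.2936; K_s = 1+0.5/C = 1.0952
F_a = (F_max−F_min)/2 = 348.5 N; F_m = (F_max+F_min)/2 = 1101.5 N
τ_a = K_W·8F_aD/(πd³) = 1.2936 × 291.19 = 376.69 MPa
τ_m = K_s·8F_mD/(πd³) = 1.0952 × 920.37 = 1008 MPa
Goodman: 1/n_f = τ_a/S_se + τ_m/S_su = 376.69/484 + 1008/1060 = 0.77829 + 0.95097 = 1.7293
n_f = 1/1.7293 = 0.5783

0.578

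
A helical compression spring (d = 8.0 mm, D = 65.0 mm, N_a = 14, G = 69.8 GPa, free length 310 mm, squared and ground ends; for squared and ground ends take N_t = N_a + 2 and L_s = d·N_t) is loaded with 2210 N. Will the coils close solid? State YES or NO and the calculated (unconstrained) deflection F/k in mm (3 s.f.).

k = Gd⁴/(8D³N_a) = (69.8×10³)(8.0⁴)/(8·65.0³·14) = 9.2952 N/mm
N_t = 16; L_s = 8.0·16 = 128 mm; δ_solid = L₀ − L_s = 310 − 128 = 182 mm
δ = F/k = 2210/9.2952 = 237.76 mm
δ ≥ δ_solid → spring goes solid

YES, δ = 238 mm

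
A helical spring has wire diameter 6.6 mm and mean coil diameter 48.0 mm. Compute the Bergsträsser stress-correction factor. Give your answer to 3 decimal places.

C = D/d = 48.0/6.6 = 7.2727
K_B = (4C+2)/(4C−3) = 31.091/26.091 = 1.1916

1.192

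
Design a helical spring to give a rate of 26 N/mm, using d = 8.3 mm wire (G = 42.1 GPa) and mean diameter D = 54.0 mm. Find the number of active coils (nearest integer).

6

N_a = Gd⁴/(8D³k) = (42.1×10³ × 8.3⁴)/(8 × 54.0³ × 26)
    = 1.998e+08 / 3.27525e+07 = 6.1 → 6 coils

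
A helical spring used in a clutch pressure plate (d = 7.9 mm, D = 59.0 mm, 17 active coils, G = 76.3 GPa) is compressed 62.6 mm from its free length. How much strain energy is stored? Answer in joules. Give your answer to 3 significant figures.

20.8 J

k = Gd⁴/(8D³N_a) = (76.3×10³)(7.9⁴)/(8·59.0³·17) = 10.64 N/mm
U = ½kδ² = 0.5 × 10.64 × 62.6² = 20848 N·mm = 20.848 J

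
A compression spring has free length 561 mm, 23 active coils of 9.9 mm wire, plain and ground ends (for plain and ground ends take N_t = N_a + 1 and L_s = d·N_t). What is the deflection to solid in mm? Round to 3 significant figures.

323 mm

N_t = 24; L_s = 9.9·24 = 237.6 mm
δ_solid = L₀ − L_s = 561 − 237.6 = 323.4 mm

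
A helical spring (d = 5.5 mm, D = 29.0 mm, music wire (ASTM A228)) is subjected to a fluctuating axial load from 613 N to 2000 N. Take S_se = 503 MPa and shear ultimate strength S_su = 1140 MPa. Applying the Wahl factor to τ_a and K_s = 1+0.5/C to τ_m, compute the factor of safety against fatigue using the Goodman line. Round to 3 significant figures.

C = D/d = 29.0/5.5 = 5.2727; K_W = (4C−1)/(4C−4)+0.615/C = 1.2922; K_s = 1+0.5/C = 1.0948
F_a = (F_max−F_min)/2 = 693.5 N; F_m = (F_max+F_min)/2 = 1306.5 N
τ_a = K_W·8F_aD/(πd³) = 1.2922 × 307.82 = 397.76 MPa
τ_m = K_s·8F_mD/(πd³) = 1.0948 × 579.91 = 634.9 MPa
Goodman: 1/n_f = τ_a/S_se + τ_m/S_su = 397.76/503 + 634.9/1140 = 0.79077 + 0.55693 = 1.3477
n_f = 1/1.3477 = 0.742

0.742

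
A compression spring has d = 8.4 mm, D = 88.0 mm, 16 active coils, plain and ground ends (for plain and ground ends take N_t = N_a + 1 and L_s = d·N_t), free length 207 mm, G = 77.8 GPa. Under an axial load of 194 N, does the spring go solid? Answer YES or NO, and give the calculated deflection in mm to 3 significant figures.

k = Gd⁴/(8D³N_a) = (77.8×10³)(8.4⁴)/(8·88.0³·16) = 4.4406 N/mm
N_t = 17; L_s = 8.4·17 = 142.8 mm; δ_solid = L₀ − L_s = 207 − 142.8 = 64.2 mm
δ = F/k = 194/4.4406 = 43.688 mm
δ < δ_solid → spring does not go solid

NO, δ = 43.7 mm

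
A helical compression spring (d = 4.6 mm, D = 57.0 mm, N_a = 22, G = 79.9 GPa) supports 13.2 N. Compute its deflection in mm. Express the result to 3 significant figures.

k = Gd⁴/(8D³N_a) = (79.9×10³)(4.6⁴)/(8·57.0³·22) = 1.0976 N/mm
δ = F/k = 13.2 / 1.0976 = 12.026 mm

12.0 mm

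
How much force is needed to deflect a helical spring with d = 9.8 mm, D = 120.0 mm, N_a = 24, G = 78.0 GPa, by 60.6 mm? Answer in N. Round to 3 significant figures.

131 N

k = Gd⁴/(8D³N_a) = (78.0×10³)(9.8⁴)/(8·120.0³·24) = 2.1685 N/mm
F = k·δ = 2.1685 × 60.6 = 131.41 N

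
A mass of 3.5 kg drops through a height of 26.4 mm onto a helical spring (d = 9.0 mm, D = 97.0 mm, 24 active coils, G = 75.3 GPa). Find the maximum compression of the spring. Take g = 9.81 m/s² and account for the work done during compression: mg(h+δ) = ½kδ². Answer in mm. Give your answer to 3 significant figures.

k = Gd⁴/(8D³N_a) = (75.3×10³)(9.0⁴)/(8·97.0³·24) = 2.8193 N/mm
W = mg = 3.5 × 9.81 = 34.335 N
½kδ² − Wδ − Wh = 0 → δ = (W + √(W² + 2kWh))/k
δ = (34.335 + √(1178.9 + 5111.16))/2.8193 = (34.335 + 79.31)/2.8193 = 40.309 mm

40.3 mm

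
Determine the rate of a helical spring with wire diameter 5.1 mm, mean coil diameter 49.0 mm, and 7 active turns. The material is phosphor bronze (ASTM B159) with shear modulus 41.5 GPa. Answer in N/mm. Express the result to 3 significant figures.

k = Gd⁴/(8D³N_a) = (41.5×10³ × 5.1⁴) / (8 × 49.0³ × 7)
  = 2.80756e+07 / 6.58834e+06 = 4.2614 N/mm

4.26 N/mm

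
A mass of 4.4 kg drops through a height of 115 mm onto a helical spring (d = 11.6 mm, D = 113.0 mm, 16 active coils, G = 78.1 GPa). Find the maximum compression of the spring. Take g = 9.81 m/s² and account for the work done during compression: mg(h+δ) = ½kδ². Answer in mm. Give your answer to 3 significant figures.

42.1 mm

k = Gd⁴/(8D³N_a) = (78.1×10³)(11.6⁴)/(8·113.0³·16) = 7.6566 N/mm
W = mg = 4.4 × 9.81 = 43.164 N
½kδ² − Wδ − Wh = 0 → δ = (W + √(W² + 2kWh))/k
δ = (43.164 + √(1863.1 + 76012.9))/7.6566 = (43.164 + 279.06)/7.6566 = 42.085 mm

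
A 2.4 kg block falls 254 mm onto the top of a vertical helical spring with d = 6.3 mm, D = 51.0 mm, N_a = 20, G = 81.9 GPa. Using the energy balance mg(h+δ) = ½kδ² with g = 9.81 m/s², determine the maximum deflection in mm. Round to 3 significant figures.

48.4 mm

k = Gd⁴/(8D³N_a) = (81.9×10³)(6.3⁴)/(8·51.0³·20) = 6.0788 N/mm
W = mg = 2.4 × 9.81 = 23.544 N
½kδ² − Wδ − Wh = 0 → δ = (W + √(W² + 2kWh))/k
δ = (23.544 + √(554.32 + 72704.2))/6.0788 = (23.544 + 270.66)/6.0788 = 48.399 mm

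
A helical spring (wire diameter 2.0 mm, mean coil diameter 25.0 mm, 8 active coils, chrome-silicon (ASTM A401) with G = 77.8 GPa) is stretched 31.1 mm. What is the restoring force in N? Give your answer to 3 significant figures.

k = Gd⁴/(8D³N_a) = (77.8×10³)(2.0⁴)/(8·25.0³·8) = 1.2448 N/mm
F = k·δ = 1.2448 × 31.1 = 38.713 N

38.7 N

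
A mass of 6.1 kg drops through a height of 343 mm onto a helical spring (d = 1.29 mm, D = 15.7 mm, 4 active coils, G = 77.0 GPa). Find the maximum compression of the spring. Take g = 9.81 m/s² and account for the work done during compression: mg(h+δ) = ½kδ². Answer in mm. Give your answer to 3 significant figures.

193 mm

k = Gd⁴/(8D³N_a) = (77.0×10³)(1.29⁴)/(8·15.7³·4) = 1.7219 N/mm
W = mg = 6.1 × 9.81 = 59.841 N
½kδ² − Wδ − Wh = 0 → δ = (W + √(W² + 2kWh))/k
δ = (59.841 + √(3580.9 + 70684.4))/1.7219 = (59.841 + 272.52)/1.7219 = 193.02 mm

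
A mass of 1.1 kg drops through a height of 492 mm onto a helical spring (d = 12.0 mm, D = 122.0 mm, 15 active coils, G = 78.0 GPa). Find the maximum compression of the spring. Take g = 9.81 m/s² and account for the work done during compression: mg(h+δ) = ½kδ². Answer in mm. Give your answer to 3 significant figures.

39.3 mm

k = Gd⁴/(8D³N_a) = (78.0×10³)(12.0⁴)/(8·122.0³·15) = 7.4226 N/mm
W = mg = 1.1 × 9.81 = 10.791 N
½kδ² − Wδ − Wh = 0 → δ = (W + √(W² + 2kWh))/k
δ = (10.791 + √(116.45 + 78816.2))/7.4226 = (10.791 + 280.95)/7.4226 = 39.304 mm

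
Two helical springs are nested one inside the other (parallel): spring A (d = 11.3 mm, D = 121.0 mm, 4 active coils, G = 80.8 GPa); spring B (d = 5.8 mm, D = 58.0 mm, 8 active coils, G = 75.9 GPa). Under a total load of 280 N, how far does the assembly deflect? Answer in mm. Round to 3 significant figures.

9.30 mm

k_A = Gd⁴/(8D³N_a) = (80.8×10³)(11.3⁴)/(8·121.0³·4) = 23.239 N/mm
k_B = Gd⁴/(8D³N_a) = (75.9×10³)(5.8⁴)/(8·58.0³·8) = 6.8784 N/mm
Parallel: k_eq = 23.239 + 6.8784 = 30.118 N/mm
δ = F/k_eq = 280/30.118 = 9.2969 mm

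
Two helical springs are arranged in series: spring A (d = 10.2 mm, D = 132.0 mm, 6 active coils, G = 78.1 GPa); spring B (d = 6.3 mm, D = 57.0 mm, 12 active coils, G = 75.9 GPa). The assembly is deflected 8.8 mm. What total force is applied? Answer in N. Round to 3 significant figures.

31.5 N

k_A = Gd⁴/(8D³N_a) = (78.1×10³)(10.2⁴)/(8·132.0³·6) = 7.6575 N/mm
k_B = Gd⁴/(8D³N_a) = (75.9×10³)(6.3⁴)/(8·57.0³·12) = 6.7252 N/mm
Series: 1/k_eq = 1/7.6575 + 1/6.7252 = 0.27928; k_eq = 3.5806 N/mm
F = k_eq·δ = 3.5806·8.8 = 31.509 N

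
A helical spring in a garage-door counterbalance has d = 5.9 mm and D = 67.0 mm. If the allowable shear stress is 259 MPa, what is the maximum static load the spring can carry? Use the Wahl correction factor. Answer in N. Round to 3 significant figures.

277 N

C = D/d = 67.0/5.9 = 11.3559
K_W = (4C−1)/(4C−4) + 0.615/C = 44.424/41.424 + 0.0542 = 1.1266
τ_max = K·8FD/(πd³) → F_max = τ_allow·πd³/(8DK)
F_max = 259·π·5.9³/(8·67.0·1.1266) = 1.6711e+05/603.85 = 276.74 N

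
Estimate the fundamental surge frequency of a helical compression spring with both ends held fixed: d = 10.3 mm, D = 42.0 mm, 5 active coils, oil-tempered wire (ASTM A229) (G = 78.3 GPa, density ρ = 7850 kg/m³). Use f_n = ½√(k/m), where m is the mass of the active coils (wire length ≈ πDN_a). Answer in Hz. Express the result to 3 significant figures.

415 Hz

k = Gd⁴/(8D³N_a) = (78.3×10³)(10.3⁴)/(8·42.0³·5) = 297.37 N/mm = 2.9737e+05 N/m
Wire length L = πDN_a = π·42.0·5 = 659.73 mm
m = ρ·(πd²/4)·L = 7850 × 83.323×10⁻⁶ m² × 0.65973 m = 0.43152 kg
f_n = ½√(k/m) = 0.5·√(2.9737e+05/0.43152) = 0.5·√(6.8913e+05) = 415.07 Hz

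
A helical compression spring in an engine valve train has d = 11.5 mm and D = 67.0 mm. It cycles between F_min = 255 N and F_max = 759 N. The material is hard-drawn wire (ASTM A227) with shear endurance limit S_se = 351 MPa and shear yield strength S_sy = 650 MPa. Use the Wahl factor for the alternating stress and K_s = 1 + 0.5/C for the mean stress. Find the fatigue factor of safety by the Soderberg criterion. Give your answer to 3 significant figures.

5.09

C = D/d = 67.0/11.5 = 5.8261; K_W = (4C−1)/(4C−4)+0.615/C = 1.2610; K_s = 1+0.5/C = 1.0858
F_a = (F_max−F_min)/2 = 252 N; F_m = (F_max+F_min)/2 = 507 N
τ_a = K_W·8F_aD/(πd³) = 1.2610 × 28.27 = 35.647 MPa
τ_m = K_s·8F_mD/(πd³) = 1.0858 × 56.876 = 61.757 MPa
Soderberg: 1/n_f = τ_a/S_se + τ_m/S_sy = 35.647/351 + 61.757/650 = 0.10156 + 0.09501 = 0.19657
n_f = 1/0.19657 = 5.087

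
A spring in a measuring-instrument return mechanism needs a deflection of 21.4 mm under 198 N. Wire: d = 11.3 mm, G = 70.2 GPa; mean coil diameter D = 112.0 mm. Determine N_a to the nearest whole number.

Required rate k = F/δ = 198/21.4 = 9.2523 N/mm
N_a = Gd⁴/(8D³k) = (70.2×10³ × 11.3⁴)/(8 × 112.0³ × 9.2523)
    = 1.14459e+09 / 1.03991e+08 = 11.01 → 11 coils

11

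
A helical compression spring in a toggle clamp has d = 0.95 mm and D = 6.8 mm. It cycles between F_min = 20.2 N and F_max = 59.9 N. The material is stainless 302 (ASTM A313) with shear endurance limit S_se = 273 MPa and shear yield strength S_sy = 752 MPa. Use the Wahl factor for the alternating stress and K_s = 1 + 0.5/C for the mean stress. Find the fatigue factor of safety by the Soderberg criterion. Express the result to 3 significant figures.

C = D/d = 6.8/0.95 = 7.1579; K_W = (4C−1)/(4C−4)+0.615/C = 1.2077; K_s = 1+0.5/C = 1.0699
F_a = (F_max−F_min)/2 = 19.85 N; F_m = (F_max+F_min)/2 = 40.05 N
τ_a = K_W·8F_aD/(πd³) = 1.2077 × 400.9 = 484.18 MPa
τ_m = K_s·8F_mD/(πd³) = 1.0699 × 808.87 = 865.38 MPa
Soderberg: 1/n_f = τ_a/S_se + τ_m/S_sy = 484.18/273 + 865.38/752 = 1.77354 + 1.15077 = 2.9243
n_f = 1/2.9243 = 0.342

0.342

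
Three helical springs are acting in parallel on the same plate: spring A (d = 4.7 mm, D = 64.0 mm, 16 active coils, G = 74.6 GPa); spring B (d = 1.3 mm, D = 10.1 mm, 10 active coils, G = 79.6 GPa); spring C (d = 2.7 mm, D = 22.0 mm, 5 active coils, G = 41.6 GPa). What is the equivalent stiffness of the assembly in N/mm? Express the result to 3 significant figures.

k_A = Gd⁴/(8D³N_a) = (74.6×10³)(4.7⁴)/(8·64.0³·16) = 1.0849 N/mm
k_B = Gd⁴/(8D³N_a) = (79.6×10³)(1.3⁴)/(8·10.1³·10) = 2.7582 N/mm
k_C = Gd⁴/(8D³N_a) = (41.6×10³)(2.7⁴)/(8·22.0³·5) = 5.1906 N/mm
Parallel: k_eq = 1.0849 + 2.7582 + 5.1906 = 9.0338 N/mm

9.03 N/mm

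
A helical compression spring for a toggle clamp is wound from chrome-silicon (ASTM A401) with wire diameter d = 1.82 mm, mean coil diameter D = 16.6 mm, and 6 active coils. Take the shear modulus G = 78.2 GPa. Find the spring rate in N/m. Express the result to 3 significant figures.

3910 N/m

k = Gd⁴/(8D³N_a) = (78.2×10³ × 1.82⁴) / (8 × 16.6³ × 6)
  = 858010 / 219566 = 3.9078 N/mm = 3907.8 N/m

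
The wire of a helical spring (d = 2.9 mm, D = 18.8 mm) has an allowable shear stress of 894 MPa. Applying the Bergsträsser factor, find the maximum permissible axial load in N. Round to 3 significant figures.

C = D/d = 18.8/2.9 = 6.4828
K_B = (4C+2)/(4C−3) = 27.931/22.931 = 1.2180
τ_max = K·8FD/(πd³) → F_max = τ_allow·πd³/(8DK)
F_max = 894·π·2.9³/(8·18.8·1.2180) = 68499/183.19 = 373.91 N

374 N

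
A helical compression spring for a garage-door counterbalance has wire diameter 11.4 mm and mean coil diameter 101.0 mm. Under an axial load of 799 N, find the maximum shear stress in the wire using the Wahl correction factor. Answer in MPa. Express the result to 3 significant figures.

Spring index C = D/d = 101.0/11.4 = 8.8596
K_W = (4C−1)/(4C−4) + 0.615/C = 34.439/31.439 + 0.0694 = 1.1648
τ₀ = 8FD/(πd³) = 8·799·101.0/(π·11.4³) = 645592/4654.4 = 138.71 MPa
τ_max = K·τ₀ = 1.1648 × 138.71 = 161.57 MPa

162 MPa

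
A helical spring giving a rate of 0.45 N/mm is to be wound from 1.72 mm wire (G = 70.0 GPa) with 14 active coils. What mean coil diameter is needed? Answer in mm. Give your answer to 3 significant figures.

D = (Gd⁴/(8N_a·k))^(1/3) = (70.0×10³·1.72⁴/(8·14·0.45))^(1/3)
  = (12155.7)^(1/3) = 22.9929 mm

23.0 mm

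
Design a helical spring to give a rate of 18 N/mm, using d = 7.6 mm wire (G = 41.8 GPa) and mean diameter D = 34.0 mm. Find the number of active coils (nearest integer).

25

N_a = Gd⁴/(8D³k) = (41.8×10³ × 7.6⁴)/(8 × 34.0³ × 18)
    = 1.39454e+08 / 5.65978e+06 = 24.64 → 25 coils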